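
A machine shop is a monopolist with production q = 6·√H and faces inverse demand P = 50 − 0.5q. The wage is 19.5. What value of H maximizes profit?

H* = 16

Marginal revenue from the inverse demand is MR = 50 − q.
The marginal product is MP_H = 3·H^(-1/2).
A monopolist hires until marginal revenue product equals the wage: MR·MP_H = w.
At H, q = 6·√H. Substituting and solving: (50 − 6·√H)·3·H^(-1/2) = 19.5 gives H = 16.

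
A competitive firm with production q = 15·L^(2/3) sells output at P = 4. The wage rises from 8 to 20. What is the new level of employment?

From P·MP_L = w with MP_L = 10·L^(-1/3), the labor demand is L(w) = (40/w)^(3).
At w = 8: L = 125. At w = 20: L = 8.

L* = 8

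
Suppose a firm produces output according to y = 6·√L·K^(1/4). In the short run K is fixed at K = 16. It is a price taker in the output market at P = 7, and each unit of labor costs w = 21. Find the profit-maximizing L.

L* = 4

With K = 16, MP_L = (1/2)·6·L^(-1/2)·16^(1/4) = 6·L^(-1/2).
Profit maximization for a price taker requires P·MP_L = w: 7·6·L^(-1/2) = 21.
So L^(-1/2) = 0.5, which gives L = 4.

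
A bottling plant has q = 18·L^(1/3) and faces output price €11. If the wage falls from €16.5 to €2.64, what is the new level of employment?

From P·MP_L = w with MP_L = 6·L^(-2/3), the labor demand is L(w) = (66/w)^(3/2).
At w = 16.5: L = 8. At w = 2.64: L = 125.

L* = 125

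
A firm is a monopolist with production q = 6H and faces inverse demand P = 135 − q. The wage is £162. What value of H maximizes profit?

Marginal revenue from the inverse demand is MR = 135 − 2q.
The marginal product is MP_H = 6.
A monopolist hires until marginal revenue product equals the wage: MR·MP_H = w.
(135 − 12H)·6 = 162, so H = 9.

H* = 9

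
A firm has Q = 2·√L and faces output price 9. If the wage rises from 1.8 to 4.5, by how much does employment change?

ΔL = -21

From P·MP_L = w with MP_L = L^(-1/2), the labor demand is L(w) = (9/w)^(2).
At w = 1.8: L = 25. At w = 4.5: L = 4.
ΔL = 4 − 25 = -21.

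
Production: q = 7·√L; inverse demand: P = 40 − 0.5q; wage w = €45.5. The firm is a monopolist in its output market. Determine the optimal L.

Marginal revenue from the inverse demand is MR = 40 − q.
The marginal product is MP_L = 3.5·L^(-1/2).
A monopolist hires until marginal revenue product equals the wage: MR·MP_L = w.
At L, q = 7·√L. Substituting and solving: (40 − 7·√L)·3.5·L^(-1/2) = 45.5 gives L = 4.

L* = 4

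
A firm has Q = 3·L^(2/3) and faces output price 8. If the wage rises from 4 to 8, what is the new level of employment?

L* = 8

From P·MP_L = w with MP_L = 2·L^(-1/3), the labor demand is L(w) = (16/w)^(3).
At w = 4: L = 64. At w = 8: L = 8.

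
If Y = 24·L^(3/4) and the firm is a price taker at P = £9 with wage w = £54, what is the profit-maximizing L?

MP_L = (3/4)·24·L^(-1/4) = 18·L^(-1/4).
Profit maximization for a price taker requires P·MP_L = w: 9·18·L^(-1/4) = 54.
So L^(-1/4) = 1/3, which gives L = 81.

L* = 81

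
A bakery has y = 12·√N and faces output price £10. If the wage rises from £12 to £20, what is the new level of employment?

N* = 9

From P·MP_N = w with MP_N = 6·N^(-1/2), the labor demand is N(w) = (60/w)^(2).
At w = 12: N = 25. At w = 20: N = 9.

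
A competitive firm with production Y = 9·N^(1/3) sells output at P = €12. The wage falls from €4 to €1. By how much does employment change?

From P·MP_N = w with MP_N = 3·N^(-2/3), the labor demand is N(w) = (36/w)^(3/2).
At w = 4: N = 27. At w = 1: N = 216.
ΔN = 216 − 27 = 189.

ΔN = 189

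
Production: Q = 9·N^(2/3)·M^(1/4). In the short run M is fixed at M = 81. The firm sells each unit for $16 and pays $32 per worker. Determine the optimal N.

N* = 729

With M = 81, MP_N = (2/3)·9·N^(-1/3)·81^(1/4) = 18·N^(-1/3).
Profit maximization for a price taker requires P·MP_N = w: 16·18·N^(-1/3) = 32.
So N^(-1/3) = 1/9, which gives N = 729.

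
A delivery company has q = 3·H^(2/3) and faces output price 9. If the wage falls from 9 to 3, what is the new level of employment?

H* = 216

From P·MP_H = w with MP_H = 2·H^(-1/3), the labor demand is H(w) = (18/w)^(3).
At w = 9: H = 8. At w = 3: H = 216.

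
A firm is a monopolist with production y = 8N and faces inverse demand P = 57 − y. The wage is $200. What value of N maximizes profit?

Marginal revenue from the inverse demand is MR = 57 − 2y.
The marginal product is MP_N = 8.
A monopolist hires until marginal revenue product equals the wage: MR·MP_N = w.
(57 − 16N)·8 = 200, so N = 2.

N* = 2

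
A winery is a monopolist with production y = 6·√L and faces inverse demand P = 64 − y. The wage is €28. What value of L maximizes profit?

L* = 9

Marginal revenue from the inverse demand is MR = 64 − 2y.
The marginal product is MP_L = 3·L^(-1/2).
A monopolist hires until marginal revenue product equals the wage: MR·MP_L = w.
At L, y = 6·√L. Substituting and solving: (64 − 12·√L)·3·L^(-1/2) = 28 gives L = 9.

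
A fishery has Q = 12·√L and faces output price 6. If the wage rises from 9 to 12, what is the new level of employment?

From P·MP_L = w with MP_L = 6·L^(-1/2), the labor demand is L(w) = (36/w)^(2).
At w = 9: L = 16. At w = 12: L = 9.

L* = 9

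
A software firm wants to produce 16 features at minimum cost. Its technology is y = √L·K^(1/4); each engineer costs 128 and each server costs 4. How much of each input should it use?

Cost minimization requires the marginal rate of technical substitution to equal the input-price ratio: MP_L/MP_K = w/r.
Here MP_L/MP_K = (1/2)·(K/L)/(1/4) = 2·(K/L). Setting this equal to 128/4 = 32 gives K = 16L.
Substituting into y = 16: L^(1/2)·(16L)^(1/4) = 16.
Solving, L = 16 and K = 256.

L* = 16, K* = 256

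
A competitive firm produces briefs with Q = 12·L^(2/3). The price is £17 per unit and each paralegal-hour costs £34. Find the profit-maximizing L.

L* = 64

MP_L = (2/3)·12·L^(-1/3) = 8·L^(-1/3).
Profit maximization for a price taker requires P·MP_L = w: 17·8·L^(-1/3) = 34.
So L^(-1/3) = 0.25, which gives L = 64.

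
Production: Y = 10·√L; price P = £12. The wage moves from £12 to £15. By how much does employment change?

From P·MP_L = w with MP_L = 5·L^(-1/2), the labor demand is L(w) = (60/w)^(2).
At w = 12: L = 25. At w = 15: L = 16.
ΔL = 16 − 25 = -9.

ΔL = -9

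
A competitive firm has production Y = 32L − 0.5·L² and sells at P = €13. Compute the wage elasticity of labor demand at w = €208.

ε = -1

From P·MP_L = w with MP_L = 32 − L, labor demand is L(w) = 32 − w/13.
dL/dw = −1/(13) = -1/13.
At w = 208, L = 16, so ε = (dL/dw)·(w/L) = (-1/13)·(208/16) = -1.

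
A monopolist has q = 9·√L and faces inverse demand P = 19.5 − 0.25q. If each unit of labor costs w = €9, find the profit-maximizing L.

L* = 9

Marginal revenue from the inverse demand is MR = 19.5 − 0.5q.
The marginal product is MP_L = 4.5·L^(-1/2).
A monopolist hires until marginal revenue product equals the wage: MR·MP_L = w.
At L, q = 9·√L. Substituting and solving: (19.5 − 4.5·√L)·4.5·L^(-1/2) = 9 gives L = 9.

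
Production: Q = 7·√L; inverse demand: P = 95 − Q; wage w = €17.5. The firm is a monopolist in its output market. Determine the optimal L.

Marginal revenue from the inverse demand is MR = 95 − 2Q.
The marginal product is MP_L = 3.5·L^(-1/2).
A monopolist hires until marginal revenue product equals the wage: MR·MP_L = w.
At L, Q = 7·√L. Substituting and solving: (95 − 14·√L)·3.5·L^(-1/2) = 17.5 gives L = 25.

L* = 25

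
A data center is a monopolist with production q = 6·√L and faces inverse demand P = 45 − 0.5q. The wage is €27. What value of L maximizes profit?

Marginal revenue from the inverse demand is MR = 45 − q.
The marginal product is MP_L = 3·L^(-1/2).
A monopolist hires until marginal revenue product equals the wage: MR·MP_L = w.
At L, q = 6·√L. Substituting and solving: (45 − 6·√L)·3·L^(-1/2) = 27 gives L = 9.

L* = 9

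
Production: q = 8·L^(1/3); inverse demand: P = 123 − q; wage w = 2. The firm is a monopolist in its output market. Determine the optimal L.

Marginal revenue from the inverse demand is MR = 123 − 2q.
The marginal product is MP_L = (8/3)·L^(-2/3).
A monopolist hires until marginal revenue product equals the wage: MR·MP_L = w.
At L, q = 8·L^(1/3). Substituting and solving: (123 − 16·L^(1/3))·(8/3)·L^(-2/3) = 2 gives L = 216.

L* = 216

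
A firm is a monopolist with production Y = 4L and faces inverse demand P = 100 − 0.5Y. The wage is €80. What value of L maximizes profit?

Marginal revenue from the inverse demand is MR = 100 − Y.
The marginal product is MP_L = 4.
A monopolist hires until marginal revenue product equals the wage: MR·MP_L = w.
(100 − 4L)·4 = 80, so L = 20.

L* = 20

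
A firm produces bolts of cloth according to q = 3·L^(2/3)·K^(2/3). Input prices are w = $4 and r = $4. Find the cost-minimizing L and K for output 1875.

L* = 125, K* = 125

Cost minimization requires the marginal rate of technical substitution to equal the input-price ratio: MP_L/MP_K = w/r.
Here MP_L/MP_K = (2/3)·(K/L)/(2/3) = (K/L). Setting this equal to 4/4 = 1 gives K = L.
Substituting into q = 1875: 3·L^(2/3)·(L)^(2/3) = 1875.
Solving, L = 125 and K = 125.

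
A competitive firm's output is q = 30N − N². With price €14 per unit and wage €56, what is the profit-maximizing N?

N* = 13

The marginal product of N is MP_N = 30 − 2N.
A price-taking firm hires until the value of the marginal product equals the wage: P·MP_N = w, so 14·(30 − 2N) = 56.
Then 30 − 2N = 4, giving N = 13.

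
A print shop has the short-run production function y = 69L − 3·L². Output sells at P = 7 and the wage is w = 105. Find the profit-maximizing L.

The marginal product of L is MP_L = 69 − 6L.
A price-taking firm hires until the value of the marginal product equals the wage: P·MP_L = w, so 7·(69 − 6L) = 105.
Then 69 − 6L = 15, giving L = 9.

L* = 9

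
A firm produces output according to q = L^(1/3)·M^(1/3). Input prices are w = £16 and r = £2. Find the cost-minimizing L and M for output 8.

Cost minimization requires the marginal rate of technical substitution to equal the input-price ratio: MP_L/MP_M = w/r.
Here MP_L/MP_M = (1/3)·(M/L)/(1/3) = (M/L). Setting this equal to 16/2 = 8 gives M = 8L.
Substituting into q = 8: L^(1/3)·(8L)^(1/3) = 8.
Solving, L = 8 and M = 64.

L* = 8, M* = 64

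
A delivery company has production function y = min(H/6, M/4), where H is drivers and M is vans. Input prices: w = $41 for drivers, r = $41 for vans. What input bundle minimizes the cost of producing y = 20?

With a fixed-proportions technology, the cost-minimizing bundle uses no slack in either input: H/6 = M/4 = y.
So H = 6·20 = 120 and M = 4·20 = 80.

H* = 120, M* = 80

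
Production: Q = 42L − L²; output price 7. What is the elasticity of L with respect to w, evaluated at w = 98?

From P·MP_L = w with MP_L = 42 − 2L, labor demand is L(w) = (42 − w/7)/2.
dL/dw = −1/(14) = -1/14.
At w = 98, L = 14, so ε = (dL/dw)·(w/L) = (-1/14)·(98/14) = -0.5.

ε = -0.5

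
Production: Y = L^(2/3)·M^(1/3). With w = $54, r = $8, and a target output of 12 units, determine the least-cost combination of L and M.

L* = 8, M* = 27

Cost minimization requires the marginal rate of technical substitution to equal the input-price ratio: MP_L/MP_M = w/r.
Here MP_L/MP_M = (2/3)·(M/L)/(1/3) = 2·(M/L). Setting this equal to 54/8 = 6.75 gives M = 3.375L.
Substituting into Y = 12: L^(2/3)·(3.375L)^(1/3) = 12.
Solving, L = 8 and M = 27.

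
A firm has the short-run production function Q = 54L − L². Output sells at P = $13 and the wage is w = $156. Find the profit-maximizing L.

L* = 21

The marginal product of L is MP_L = 54 − 2L.
A price-taking firm hires until the value of the marginal product equals the wage: P·MP_L = w, so 13·(54 − 2L) = 156.
Then 54 − 2L = 12, giving L = 21.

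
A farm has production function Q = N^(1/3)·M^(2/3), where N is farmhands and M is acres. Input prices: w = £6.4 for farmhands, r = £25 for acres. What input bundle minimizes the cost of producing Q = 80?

N* = 125, M* = 64

Cost minimization requires the marginal rate of technical substitution to equal the input-price ratio: MP_N/MP_M = w/r.
Here MP_N/MP_M = (1/3)·(M/N)/(2/3) = 0.5·(M/N). Setting this equal to 6.4/25 = 0.256 gives M = 0.512N.
Substituting into Q = 80: N^(1/3)·(0.512N)^(2/3) = 80.
Solving, N = 125 and M = 64.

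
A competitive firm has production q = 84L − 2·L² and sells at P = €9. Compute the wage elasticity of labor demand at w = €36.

ε = -0.05

From P·MP_L = w with MP_L = 84 − 4L, labor demand is L(w) = (84 − w/9)/4.
dL/dw = −1/(36) = -1/36.
At w = 36, L = 20, so ε = (dL/dw)·(w/L) = (-1/36)·(36/20) = -0.05.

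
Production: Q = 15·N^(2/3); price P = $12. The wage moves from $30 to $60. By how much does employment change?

From P·MP_N = w with MP_N = 10·N^(-1/3), the labor demand is N(w) = (120/w)^(3).
At w = 30: N = 64. At w = 60: N = 8.
ΔN = 8 − 64 = -56.

ΔN = -56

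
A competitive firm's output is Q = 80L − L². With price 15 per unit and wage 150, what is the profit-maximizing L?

The marginal product of L is MP_L = 80 − 2L.
A price-taking firm hires until the value of the marginal product equals the wage: P·MP_L = w, so 15·(80 − 2L) = 150.
Then 80 − 2L = 10, giving L = 35.

L* = 35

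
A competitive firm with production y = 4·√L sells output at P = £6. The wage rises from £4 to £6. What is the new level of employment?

From P·MP_L = w with MP_L = 2·L^(-1/2), the labor demand is L(w) = (12/w)^(2).
At w = 4: L = 9. At w = 6: L = 4.

L* = 4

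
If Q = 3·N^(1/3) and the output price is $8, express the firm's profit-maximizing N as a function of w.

N(w) = (8/w)^(3/2)

MP_N = (1/3)·3·N^(-2/3) = N^(-2/3).
Setting P·MP_N = w: 8·N^(-2/3) = w.
Solving for N: N^(-2/3) = w/8, so N = (8/w)^(3/2).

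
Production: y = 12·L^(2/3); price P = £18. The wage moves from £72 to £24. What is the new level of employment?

From P·MP_L = w with MP_L = 8·L^(-1/3), the labor demand is L(w) = (144/w)^(3).
At w = 72: L = 8. At w = 24: L = 216.

L* = 216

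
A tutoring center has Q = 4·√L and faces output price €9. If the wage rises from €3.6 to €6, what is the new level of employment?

L* = 9

From P·MP_L = w with MP_L = 2·L^(-1/2), the labor demand is L(w) = (18/w)^(2).
At w = 3.6: L = 25. At w = 6: L = 9.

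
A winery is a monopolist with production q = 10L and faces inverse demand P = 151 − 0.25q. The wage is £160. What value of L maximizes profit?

L* = 27

Marginal revenue from the inverse demand is MR = 151 − 0.5q.
The marginal product is MP_L = 10.
A monopolist hires until marginal revenue product equals the wage: MR·MP_L = w.
(151 − 5L)·10 = 160, so L = 27.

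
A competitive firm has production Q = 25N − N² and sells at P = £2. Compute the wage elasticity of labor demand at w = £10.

ε = -0.25

From P·MP_N = w with MP_N = 25 − 2N, labor demand is N(w) = (25 − w/2)/2.
dN/dw = −1/(4) = -0.25.
At w = 10, N = 10, so ε = (dN/dw)·(w/N) = (-0.25)·(10/10) = -0.25.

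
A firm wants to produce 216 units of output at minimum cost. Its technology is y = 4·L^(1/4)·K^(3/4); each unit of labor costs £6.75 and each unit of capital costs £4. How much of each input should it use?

Cost minimization requires the marginal rate of technical substitution to equal the input-price ratio: MP_L/MP_K = w/r.
Here MP_L/MP_K = (1/4)·(K/L)/(3/4) = (1/3)·(K/L). Setting this equal to 6.75/4 = 1.6875 gives K = 5.0625L.
Substituting into y = 216: 4·L^(1/4)·(5.0625L)^(3/4) = 216.
Solving, L = 16 and K = 81.

L* = 16, K* = 81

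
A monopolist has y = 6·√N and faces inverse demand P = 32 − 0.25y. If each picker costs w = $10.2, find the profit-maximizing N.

Marginal revenue from the inverse demand is MR = 32 − 0.5y.
The marginal product is MP_N = 3·N^(-1/2).
A monopolist hires until marginal revenue product equals the wage: MR·MP_N = w.
At N, y = 6·√N. Substituting and solving: (32 − 3·√N)·3·N^(-1/2) = 10.2 gives N = 25.

N* = 25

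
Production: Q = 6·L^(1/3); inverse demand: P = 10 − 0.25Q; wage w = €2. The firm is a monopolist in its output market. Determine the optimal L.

Marginal revenue from the inverse demand is MR = 10 − 0.5Q.
The marginal product is MP_L = 2·L^(-2/3).
A monopolist hires until marginal revenue product equals the wage: MR·MP_L = w.
At L, Q = 6·L^(1/3). Substituting and solving: (10 − 3·L^(1/3))·2·L^(-2/3) = 2 gives L = 8.

L* = 8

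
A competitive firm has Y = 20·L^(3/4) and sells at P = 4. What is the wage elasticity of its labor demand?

MP_L = (3/4)·20·L^(-1/4), so P·MP_L = w gives 60·L^(-1/4) = w.
Solving, L(w) = (60/w)^(4). This is a constant-elasticity form: L ∝ w^(−4), so ε = −4.

ε = -4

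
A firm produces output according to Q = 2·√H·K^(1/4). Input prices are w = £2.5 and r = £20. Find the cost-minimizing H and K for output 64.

Cost minimization requires the marginal rate of technical substitution to equal the input-price ratio: MP_H/MP_K = w/r.
Here MP_H/MP_K = (1/2)·(K/H)/(1/4) = 2·(K/H). Setting this equal to 2.5/20 = 0.125 gives K = 0.0625H.
Substituting into Q = 64: 2·H^(1/2)·(0.0625H)^(1/4) = 64.
Solving, H = 256 and K = 16.

H* = 256, K* = 16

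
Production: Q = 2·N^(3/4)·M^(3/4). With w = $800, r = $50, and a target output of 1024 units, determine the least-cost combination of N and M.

N* = 16, M* = 256

Cost minimization requires the marginal rate of technical substitution to equal the input-price ratio: MP_N/MP_M = w/r.
Here MP_N/MP_M = (3/4)·(M/N)/(3/4) = (M/N). Setting this equal to 800/50 = 16 gives M = 16N.
Substituting into Q = 1024: 2·N^(3/4)·(16N)^(3/4) = 1024.
Solving, N = 16 and M = 256.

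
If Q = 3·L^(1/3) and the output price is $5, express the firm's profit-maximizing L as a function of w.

MP_L = (1/3)·3·L^(-2/3) = L^(-2/3).
Setting P·MP_L = w: 5·L^(-2/3) = w.
Solving for L: L^(-2/3) = w/5, so L = (5/w)^(3/2).

L(w) = (5/w)^(3/2)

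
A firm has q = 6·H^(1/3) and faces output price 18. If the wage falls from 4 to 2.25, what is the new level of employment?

From P·MP_H = w with MP_H = 2·H^(-2/3), the labor demand is H(w) = (36/w)^(3/2).
At w = 4: H = 27. At w = 2.25: H = 64.

H* = 64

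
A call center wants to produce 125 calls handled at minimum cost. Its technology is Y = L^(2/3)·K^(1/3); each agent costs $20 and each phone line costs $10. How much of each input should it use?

L* = 125, K* = 125

Cost minimization requires the marginal rate of technical substitution to equal the input-price ratio: MP_L/MP_K = w/r.
Here MP_L/MP_K = (2/3)·(K/L)/(1/3) = 2·(K/L). Setting this equal to 20/10 = 2 gives K = L.
Substituting into Y = 125: L^(2/3)·(L)^(1/3) = 125.
Solving, L = 125 and K = 125.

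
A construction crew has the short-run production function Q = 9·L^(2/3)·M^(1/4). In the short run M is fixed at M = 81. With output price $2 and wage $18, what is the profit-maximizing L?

With M = 81, MP_L = (2/3)·9·L^(-1/3)·81^(1/4) = 18·L^(-1/3).
Profit maximization for a price taker requires P·MP_L = w: 2·18·L^(-1/3) = 18.
So L^(-1/3) = 0.5, which gives L = 8.

L* = 8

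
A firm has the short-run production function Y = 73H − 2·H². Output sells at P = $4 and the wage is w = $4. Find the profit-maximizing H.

H* = 18

The marginal product of H is MP_H = 73 − 4H.
A price-taking firm hires until the value of the marginal product equals the wage: P·MP_H = w, so 4·(73 − 4H) = 4.
Then 73 − 4H = 1, giving H = 18.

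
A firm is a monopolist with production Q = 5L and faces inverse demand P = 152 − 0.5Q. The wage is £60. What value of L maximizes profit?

L* = 28

Marginal revenue from the inverse demand is MR = 152 − Q.
The marginal product is MP_L = 5.
A monopolist hires until marginal revenue product equals the wage: MR·MP_L = w.
(152 − 5L)·5 = 60, so L = 28.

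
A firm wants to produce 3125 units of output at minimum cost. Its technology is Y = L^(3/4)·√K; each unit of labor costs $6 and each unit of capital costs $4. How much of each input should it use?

Cost minimization requires the marginal rate of technical substitution to equal the input-price ratio: MP_L/MP_K = w/r.
Here MP_L/MP_K = (3/4)·(K/L)/(1/2) = 1.5·(K/L). Setting this equal to 6/4 = 1.5 gives K = L.
Substituting into Y = 3125: L^(3/4)·(L)^(1/2) = 3125.
Solving, L = 625 and K = 625.

L* = 625, K* = 625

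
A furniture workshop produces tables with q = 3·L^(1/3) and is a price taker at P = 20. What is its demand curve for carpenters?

MP_L = (1/3)·3·L^(-2/3) = L^(-2/3).
Setting P·MP_L = w: 20·L^(-2/3) = w.
Solving for L: L^(-2/3) = w/20, so L = (20/w)^(3/2).

L(w) = (20/w)^(3/2)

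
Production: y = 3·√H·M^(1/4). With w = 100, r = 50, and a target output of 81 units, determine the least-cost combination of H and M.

H* = 81, M* = 81

Cost minimization requires the marginal rate of technical substitution to equal the input-price ratio: MP_H/MP_M = w/r.
Here MP_H/MP_M = (1/2)·(M/H)/(1/4) = 2·(M/H). Setting this equal to 100/50 = 2 gives M = H.
Substituting into y = 81: 3·H^(1/2)·(H)^(1/4) = 81.
Solving, H = 81 and M = 81.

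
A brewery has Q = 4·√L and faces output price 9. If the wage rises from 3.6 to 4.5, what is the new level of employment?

L* = 16

From P·MP_L = w with MP_L = 2·L^(-1/2), the labor demand is L(w) = (18/w)^(2).
At w = 3.6: L = 25. At w = 4.5: L = 16.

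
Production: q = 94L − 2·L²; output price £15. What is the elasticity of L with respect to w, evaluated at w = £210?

ε = -0.175

From P·MP_L = w with MP_L = 94 − 4L, labor demand is L(w) = (94 − w/15)/4.
dL/dw = −1/(60) = -1/60.
At w = 210, L = 20, so ε = (dL/dw)·(w/L) = (-1/60)·(210/20) = -0.175.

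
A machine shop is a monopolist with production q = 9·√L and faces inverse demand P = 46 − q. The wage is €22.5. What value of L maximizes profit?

Marginal revenue from the inverse demand is MR = 46 − 2q.
The marginal product is MP_L = 4.5·L^(-1/2).
A monopolist hires until marginal revenue product equals the wage: MR·MP_L = w.
At L, q = 9·√L. Substituting and solving: (46 − 18·√L)·4.5·L^(-1/2) = 22.5 gives L = 4.

L* = 4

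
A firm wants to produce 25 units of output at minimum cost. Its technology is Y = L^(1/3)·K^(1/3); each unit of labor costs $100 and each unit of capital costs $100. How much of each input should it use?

Cost minimization requires the marginal rate of technical substitution to equal the input-price ratio: MP_L/MP_K = w/r.
Here MP_L/MP_K = (1/3)·(K/L)/(1/3) = (K/L). Setting this equal to 100/100 = 1 gives K = L.
Substituting into Y = 25: L^(1/3)·(L)^(1/3) = 25.
Solving, L = 125 and K = 125.

L* = 125, K* = 125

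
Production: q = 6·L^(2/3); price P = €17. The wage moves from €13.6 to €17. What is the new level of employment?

L* = 64

From P·MP_L = w with MP_L = 4·L^(-1/3), the labor demand is L(w) = (68/w)^(3).
At w = 13.6: L = 125. At w = 17: L = 64.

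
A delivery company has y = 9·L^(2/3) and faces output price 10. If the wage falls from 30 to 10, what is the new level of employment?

L* = 216

From P·MP_L = w with MP_L = 6·L^(-1/3), the labor demand is L(w) = (60/w)^(3).
At w = 30: L = 8. At w = 10: L = 216.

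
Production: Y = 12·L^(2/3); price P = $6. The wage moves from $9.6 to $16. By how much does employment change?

ΔL = -98

From P·MP_L = w with MP_L = 8·L^(-1/3), the labor demand is L(w) = (48/w)^(3).
At w = 9.6: L = 125. At w = 16: L = 27.
ΔL = 27 − 125 = -98.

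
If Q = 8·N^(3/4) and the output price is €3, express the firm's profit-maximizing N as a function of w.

MP_N = (3/4)·8·N^(-1/4) = 6·N^(-1/4).
Setting P·MP_N = w: 18·N^(-1/4) = w.
Solving for N: N^(-1/4) = w/18, so N = (18/w)^(4).

N(w) = 104976/w^(4)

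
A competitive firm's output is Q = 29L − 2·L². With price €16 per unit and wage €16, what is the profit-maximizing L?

L* = 7

The marginal product of L is MP_L = 29 − 4L.
A price-taking firm hires until the value of the marginal product equals the wage: P·MP_L = w, so 16·(29 − 4L) = 16.
Then 29 − 4L = 1, giving L = 7.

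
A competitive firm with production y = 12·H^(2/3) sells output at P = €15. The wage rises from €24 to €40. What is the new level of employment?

From P·MP_H = w with MP_H = 8·H^(-1/3), the labor demand is H(w) = (120/w)^(3).
At w = 24: H = 125. At w = 40: H = 27.

H* = 27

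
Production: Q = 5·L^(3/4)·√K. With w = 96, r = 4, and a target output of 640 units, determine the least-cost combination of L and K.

Cost minimization requires the marginal rate of technical substitution to equal the input-price ratio: MP_L/MP_K = w/r.
Here MP_L/MP_K = (3/4)·(K/L)/(1/2) = 1.5·(K/L). Setting this equal to 96/4 = 24 gives K = 16L.
Substituting into Q = 640: 5·L^(3/4)·(16L)^(1/2) = 640.
Solving, L = 16 and K = 256.

L* = 16, K* = 256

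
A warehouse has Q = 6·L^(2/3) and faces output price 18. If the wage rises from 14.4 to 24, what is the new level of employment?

L* = 27

From P·MP_L = w with MP_L = 4·L^(-1/3), the labor demand is L(w) = (72/w)^(3).
At w = 14.4: L = 125. At w = 24: L = 27.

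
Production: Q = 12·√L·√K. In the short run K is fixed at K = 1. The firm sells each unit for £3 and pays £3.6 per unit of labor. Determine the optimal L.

With K = 1, MP_L = (1/2)·12·L^(-1/2)·1^(1/2) = 6·L^(-1/2).
Profit maximization for a price taker requires P·MP_L = w: 3·6·L^(-1/2) = 3.6.
So L^(-1/2) = 0.2, which gives L = 25.

L* = 25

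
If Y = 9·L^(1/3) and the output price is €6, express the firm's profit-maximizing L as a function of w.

MP_L = (1/3)·9·L^(-2/3) = 3·L^(-2/3).
Setting P·MP_L = w: 18·L^(-2/3) = w.
Solving for L: L^(-2/3) = w/18, so L = (18/w)^(3/2).

L(w) = (18/w)^(3/2)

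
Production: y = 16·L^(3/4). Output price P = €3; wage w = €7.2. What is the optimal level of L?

MP_L = (3/4)·16·L^(-1/4) = 12·L^(-1/4).
Profit maximization for a price taker requires P·MP_L = w: 3·12·L^(-1/4) = 7.2.
So L^(-1/4) = 0.2, which gives L = 625.

L* = 625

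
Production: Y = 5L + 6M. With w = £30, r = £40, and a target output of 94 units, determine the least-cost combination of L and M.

The inputs are perfect substitutes, so the firm uses whichever has the lower cost per unit of output.
Cost per unit of output via L is w/5 = 6; via M it is r/6 = 20/3. L is cheaper.
Producing Y = 94 with L alone: L = 18.8, M = 0.

L* = 18.8, M* = 0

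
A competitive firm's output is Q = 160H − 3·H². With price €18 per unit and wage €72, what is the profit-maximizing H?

H* = 26

The marginal product of H is MP_H = 160 − 6H.
A price-taking firm hires until the value of the marginal product equals the wage: P·MP_H = w, so 18·(160 − 6H) = 72.
Then 160 − 6H = 4, giving H = 26.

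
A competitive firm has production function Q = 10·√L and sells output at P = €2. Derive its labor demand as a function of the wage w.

MP_L = (1/2)·10·L^(-1/2) = 5·L^(-1/2).
Setting P·MP_L = w: 10·L^(-1/2) = w.
Solving for L: L^(-1/2) = w/10, so L = (10/w)^(2).

L(w) = 100/w²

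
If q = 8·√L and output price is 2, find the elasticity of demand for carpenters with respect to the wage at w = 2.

MP_L = (1/2)·8·L^(-1/2), so P·MP_L = w gives 8·L^(-1/2) = w.
Solving, L(w) = (8/w)^(2). This is a constant-elasticity form: L ∝ w^(−2), so ε = −2.

ε = -2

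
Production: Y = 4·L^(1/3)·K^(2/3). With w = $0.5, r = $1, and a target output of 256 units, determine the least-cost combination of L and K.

Cost minimization requires the marginal rate of technical substitution to equal the input-price ratio: MP_L/MP_K = w/r.
Here MP_L/MP_K = (1/3)·(K/L)/(2/3) = 0.5·(K/L). Setting this equal to 0.5/1 = 0.5 gives K = L.
Substituting into Y = 256: 4·L^(1/3)·(L)^(2/3) = 256.
Solving, L = 64 and K = 64.

L* = 64, K* = 64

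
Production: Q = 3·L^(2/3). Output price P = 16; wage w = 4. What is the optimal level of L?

MP_L = (2/3)·3·L^(-1/3) = 2·L^(-1/3).
Profit maximization for a price taker requires P·MP_L = w: 16·2·L^(-1/3) = 4.
So L^(-1/3) = 0.125, which gives L = 512.

L* = 512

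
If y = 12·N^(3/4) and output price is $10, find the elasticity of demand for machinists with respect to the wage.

MP_N = (3/4)·12·N^(-1/4), so P·MP_N = w gives 90·N^(-1/4) = w.
Solving, N(w) = (90/w)^(4). This is a constant-elasticity form: N ∝ w^(−4), so ε = −4.

ε = -4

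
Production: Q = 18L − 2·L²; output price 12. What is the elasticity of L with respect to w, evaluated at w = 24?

ε = -0.125

From P·MP_L = w with MP_L = 18 − 4L, labor demand is L(w) = (18 − w/12)/4.
dL/dw = −1/(48) = -1/48.
At w = 24, L = 4, so ε = (dL/dw)·(w/L) = (-1/48)·(24/4) = -0.125.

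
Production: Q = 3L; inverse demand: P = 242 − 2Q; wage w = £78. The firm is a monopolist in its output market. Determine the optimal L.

L* = 18

Marginal revenue from the inverse demand is MR = 242 − 4Q.
The marginal product is MP_L = 3.
A monopolist hires until marginal revenue product equals the wage: MR·MP_L = w.
(242 − 12L)·3 = 78, so L = 18.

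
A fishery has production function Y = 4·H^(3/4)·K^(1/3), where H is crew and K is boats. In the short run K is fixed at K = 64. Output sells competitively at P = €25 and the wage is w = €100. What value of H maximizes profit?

H* = 81

With K = 64, MP_H = (3/4)·4·H^(-1/4)·64^(1/3) = 12·H^(-1/4).
Profit maximization for a price taker requires P·MP_H = w: 25·12·H^(-1/4) = 100.
So H^(-1/4) = 1/3, which gives H = 81.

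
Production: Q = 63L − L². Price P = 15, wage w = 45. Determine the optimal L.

L* = 30

The marginal product of L is MP_L = 63 − 2L.
A price-taking firm hires until the value of the marginal product equals the wage: P·MP_L = w, so 15·(63 − 2L) = 45.
Then 63 − 2L = 3, giving L = 30.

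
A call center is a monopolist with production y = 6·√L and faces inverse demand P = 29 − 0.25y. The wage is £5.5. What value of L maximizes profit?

L* = 36

Marginal revenue from the inverse demand is MR = 29 − 0.5y.
The marginal product is MP_L = 3·L^(-1/2).
A monopolist hires until marginal revenue product equals the wage: MR·MP_L = w.
At L, y = 6·√L. Substituting and solving: (29 − 3·√L)·3·L^(-1/2) = 5.5 gives L = 36.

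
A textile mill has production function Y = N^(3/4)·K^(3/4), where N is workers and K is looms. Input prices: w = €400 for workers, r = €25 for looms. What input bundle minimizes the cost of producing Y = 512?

Cost minimization requires the marginal rate of technical substitution to equal the input-price ratio: MP_N/MP_K = w/r.
Here MP_N/MP_K = (3/4)·(K/N)/(3/4) = (K/N). Setting this equal to 400/25 = 16 gives K = 16N.
Substituting into Y = 512: N^(3/4)·(16N)^(3/4) = 512.
Solving, N = 16 and K = 256.

N* = 16, K* = 256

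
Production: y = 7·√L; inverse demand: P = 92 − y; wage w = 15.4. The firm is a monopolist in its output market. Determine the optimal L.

L* = 25

Marginal revenue from the inverse demand is MR = 92 − 2y.
The marginal product is MP_L = 3.5·L^(-1/2).
A monopolist hires until marginal revenue product equals the wage: MR·MP_L = w.
At L, y = 7·√L. Substituting and solving: (92 − 14·√L)·3.5·L^(-1/2) = 15.4 gives L = 25.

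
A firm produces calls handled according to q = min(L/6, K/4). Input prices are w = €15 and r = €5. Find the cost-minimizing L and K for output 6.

L* = 36, K* = 24

With a fixed-proportions technology, the cost-minimizing bundle uses no slack in either input: L/6 = K/4 = q.
So L = 6·6 = 36 and K = 4·6 = 24.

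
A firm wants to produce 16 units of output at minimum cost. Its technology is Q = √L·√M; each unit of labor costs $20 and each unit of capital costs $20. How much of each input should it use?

L* = 16, M* = 16

Cost minimization requires the marginal rate of technical substitution to equal the input-price ratio: MP_L/MP_M = w/r.
Here MP_L/MP_M = (1/2)·(M/L)/(1/2) = (M/L). Setting this equal to 20/20 = 1 gives M = L.
Substituting into Q = 16: L^(1/2)·(L)^(1/2) = 16.
Solving, L = 16 and M = 16.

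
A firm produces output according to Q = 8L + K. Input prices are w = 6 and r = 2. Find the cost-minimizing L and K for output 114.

L* = 14.25, K* = 0

The inputs are perfect substitutes, so the firm uses whichever has the lower cost per unit of output.
Cost per unit of output via L is 0.75; via K it is 2. L is cheaper.
Producing Q = 114 with L alone: L = 14.25, K = 0.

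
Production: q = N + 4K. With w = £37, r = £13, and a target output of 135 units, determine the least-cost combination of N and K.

The inputs are perfect substitutes, so the firm uses whichever has the lower cost per unit of output.
Cost per unit of output via N is 37; via K it is 3.25. K is cheaper.
Producing q = 135 with K alone: N = 0, K = 33.75.

N* = 0, K* = 33.75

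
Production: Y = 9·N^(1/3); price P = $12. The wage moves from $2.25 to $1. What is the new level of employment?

N* = 216

From P·MP_N = w with MP_N = 3·N^(-2/3), the labor demand is N(w) = (36/w)^(3/2).
At w = 2.25: N = 64. At w = 1: N = 216.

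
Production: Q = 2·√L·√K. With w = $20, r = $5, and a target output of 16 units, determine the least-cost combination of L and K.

Cost minimization requires the marginal rate of technical substitution to equal the input-price ratio: MP_L/MP_K = w/r.
Here MP_L/MP_K = (1/2)·(K/L)/(1/2) = (K/L). Setting this equal to 20/5 = 4 gives K = 4L.
Substituting into Q = 16: 2·L^(1/2)·(4L)^(1/2) = 16.
Solving, L = 4 and K = 16.

L* = 4, K* = 16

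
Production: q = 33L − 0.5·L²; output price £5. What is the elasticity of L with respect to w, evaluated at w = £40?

From P·MP_L = w with MP_L = 33 − L, labor demand is L(w) = 33 − w/5.
dL/dw = −1/(5) = -0.2.
At w = 40, L = 25, so ε = (dL/dw)·(w/L) = (-0.2)·(40/25) = -0.32.

ε = -0.32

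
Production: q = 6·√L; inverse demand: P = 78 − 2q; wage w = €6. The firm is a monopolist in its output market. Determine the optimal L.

L* = 9

Marginal revenue from the inverse demand is MR = 78 − 4q.
The marginal product is MP_L = 3·L^(-1/2).
A monopolist hires until marginal revenue product equals the wage: MR·MP_L = w.
At L, q = 6·√L. Substituting and solving: (78 − 24·√L)·3·L^(-1/2) = 6 gives L = 9.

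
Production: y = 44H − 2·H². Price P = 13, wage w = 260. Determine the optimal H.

H* = 6

The marginal product of H is MP_H = 44 − 4H.
A price-taking firm hires until the value of the marginal product equals the wage: P·MP_H = w, so 13·(44 − 4H) = 260.
Then 44 − 4H = 20, giving H = 6.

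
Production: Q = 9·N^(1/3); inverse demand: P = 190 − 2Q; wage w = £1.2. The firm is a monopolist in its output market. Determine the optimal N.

Marginal revenue from the inverse demand is MR = 190 − 4Q.
The marginal product is MP_N = 3·N^(-2/3).
A monopolist hires until marginal revenue product equals the wage: MR·MP_N = w.
At N, Q = 9·N^(1/3). Substituting and solving: (190 − 36·N^(1/3))·3·N^(-2/3) = 1.2 gives N = 125.

N* = 125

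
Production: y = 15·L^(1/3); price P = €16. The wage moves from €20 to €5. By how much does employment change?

ΔL = 56

From P·MP_L = w with MP_L = 5·L^(-2/3), the labor demand is L(w) = (80/w)^(3/2).
At w = 20: L = 8. At w = 5: L = 64.
ΔL = 64 − 8 = 56.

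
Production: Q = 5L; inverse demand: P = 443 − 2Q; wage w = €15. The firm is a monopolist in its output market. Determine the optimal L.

L* = 22

Marginal revenue from the inverse demand is MR = 443 − 4Q.
The marginal product is MP_L = 5.
A monopolist hires until marginal revenue product equals the wage: MR·MP_L = w.
(443 − 20L)·5 = 15, so L = 22.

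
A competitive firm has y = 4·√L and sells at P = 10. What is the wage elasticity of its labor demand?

MP_L = (1/2)·4·L^(-1/2), so P·MP_L = w gives 20·L^(-1/2) = w.
Solving, L(w) = (20/w)^(2). This is a constant-elasticity form: L ∝ w^(−2), so ε = −2.

ε = -2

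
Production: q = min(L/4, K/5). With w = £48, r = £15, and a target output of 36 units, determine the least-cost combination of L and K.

With a fixed-proportions technology, the cost-minimizing bundle uses no slack in either input: L/4 = K/5 = q.
So L = 4·36 = 144 and K = 5·36 = 180.

L* = 144, K* = 180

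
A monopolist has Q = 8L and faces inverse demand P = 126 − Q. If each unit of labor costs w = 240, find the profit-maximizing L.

Marginal revenue from the inverse demand is MR = 126 − 2Q.
The marginal product is MP_L = 8.
A monopolist hires until marginal revenue product equals the wage: MR·MP_L = w.
(126 − 16L)·8 = 240, so L = 6.

L* = 6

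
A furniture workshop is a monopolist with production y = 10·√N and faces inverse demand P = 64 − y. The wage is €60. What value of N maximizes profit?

Marginal revenue from the inverse demand is MR = 64 − 2y.
The marginal product is MP_N = 5·N^(-1/2).
A monopolist hires until marginal revenue product equals the wage: MR·MP_N = w.
At N, y = 10·√N. Substituting and solving: (64 − 20·√N)·5·N^(-1/2) = 60 gives N = 4.

N* = 4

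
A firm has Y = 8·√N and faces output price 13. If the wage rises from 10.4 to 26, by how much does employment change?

ΔN = -21

From P·MP_N = w with MP_N = 4·N^(-1/2), the labor demand is N(w) = (52/w)^(2).
At w = 10.4: N = 25. At w = 26: N = 4.
ΔN = 4 − 25 = -21.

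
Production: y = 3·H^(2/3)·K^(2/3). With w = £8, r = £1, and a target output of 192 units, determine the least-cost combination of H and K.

H* = 8, K* = 64

Cost minimization requires the marginal rate of technical substitution to equal the input-price ratio: MP_H/MP_K = w/r.
Here MP_H/MP_K = (2/3)·(K/H)/(2/3) = (K/H). Setting this equal to 8/1 = 8 gives K = 8H.
Substituting into y = 192: 3·H^(2/3)·(8H)^(2/3) = 192.
Solving, H = 8 and K = 64.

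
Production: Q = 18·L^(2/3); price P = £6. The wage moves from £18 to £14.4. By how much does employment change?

ΔL = 61

From P·MP_L = w with MP_L = 12·L^(-1/3), the labor demand is L(w) = (72/w)^(3).
At w = 18: L = 64. At w = 14.4: L = 125.
ΔL = 125 − 64 = 61.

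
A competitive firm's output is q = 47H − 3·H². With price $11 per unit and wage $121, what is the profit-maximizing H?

H* = 6

The marginal product of H is MP_H = 47 − 6H.
A price-taking firm hires until the value of the marginal product equals the wage: P·MP_H = w, so 11·(47 − 6H) = 121.
Then 47 − 6H = 11, giving H = 6.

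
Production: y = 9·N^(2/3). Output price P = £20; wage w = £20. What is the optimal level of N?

MP_N = (2/3)·9·N^(-1/3) = 6·N^(-1/3).
Profit maximization for a price taker requires P·MP_N = w: 20·6·N^(-1/3) = 20.
So N^(-1/3) = 1/6, which gives N = 216.

N* = 216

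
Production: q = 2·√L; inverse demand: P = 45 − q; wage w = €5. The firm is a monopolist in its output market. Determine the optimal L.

L* = 25

Marginal revenue from the inverse demand is MR = 45 − 2q.
The marginal product is MP_L = L^(-1/2).
A monopolist hires until marginal revenue product equals the wage: MR·MP_L = w.
At L, q = 2·√L. Substituting and solving: (45 − 4·√L)·L^(-1/2) = 5 gives L = 25.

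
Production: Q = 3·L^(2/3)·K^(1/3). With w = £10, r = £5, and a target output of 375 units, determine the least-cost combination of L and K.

L* = 125, K* = 125

Cost minimization requires the marginal rate of technical substitution to equal the input-price ratio: MP_L/MP_K = w/r.
Here MP_L/MP_K = (2/3)·(K/L)/(1/3) = 2·(K/L). Setting this equal to 10/5 = 2 gives K = L.
Substituting into Q = 375: 3·L^(2/3)·(L)^(1/3) = 375.
Solving, L = 125 and K = 125.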